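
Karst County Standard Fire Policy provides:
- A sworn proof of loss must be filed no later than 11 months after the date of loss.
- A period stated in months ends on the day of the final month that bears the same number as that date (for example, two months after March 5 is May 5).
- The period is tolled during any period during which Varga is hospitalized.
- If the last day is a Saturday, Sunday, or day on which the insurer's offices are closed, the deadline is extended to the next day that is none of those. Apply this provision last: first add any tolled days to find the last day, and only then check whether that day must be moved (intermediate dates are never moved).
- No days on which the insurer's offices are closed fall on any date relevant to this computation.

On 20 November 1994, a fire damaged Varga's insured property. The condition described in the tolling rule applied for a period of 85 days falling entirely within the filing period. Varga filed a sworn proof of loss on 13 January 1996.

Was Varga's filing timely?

Yes

11 months after 20 November 1994 is October 20, 1995.
Tolling adds 85 days: October 20, 1995 + 85 days = January 13, 1996.
January 13, 1996 is Saturday; January 14, 1996 is Sunday. The next qualifying day is January 15, 1996.
The deadline is January 15, 1996; the filing on January 13, 1996 is on or before that date.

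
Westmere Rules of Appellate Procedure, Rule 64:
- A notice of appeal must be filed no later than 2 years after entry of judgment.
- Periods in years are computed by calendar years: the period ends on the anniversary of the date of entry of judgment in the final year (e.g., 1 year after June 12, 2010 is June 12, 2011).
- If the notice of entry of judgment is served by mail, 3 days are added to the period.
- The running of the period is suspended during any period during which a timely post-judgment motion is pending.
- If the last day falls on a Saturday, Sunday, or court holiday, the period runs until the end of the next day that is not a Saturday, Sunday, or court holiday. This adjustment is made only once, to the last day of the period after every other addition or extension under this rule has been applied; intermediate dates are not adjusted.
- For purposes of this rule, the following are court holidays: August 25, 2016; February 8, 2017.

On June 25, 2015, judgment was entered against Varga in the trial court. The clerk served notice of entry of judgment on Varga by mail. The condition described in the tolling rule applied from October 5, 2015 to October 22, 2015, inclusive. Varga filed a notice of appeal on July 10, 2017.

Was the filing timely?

2 years after June 25, 2015 is June 25, 2017.
Service was by mail, adding 3 days: June 25, 2017 + 3 days = June 28, 2017.
From October 5, 2015 through October 22, 2015 inclusive is 18 days; tolling adds 18 days: June 28, 2017 + 18 days = July 16, 2017.
July 16, 2017 is Sunday. The next qualifying day is July 17, 2017.
The deadline is July 17, 2017; the filing on July 10, 2017 is on or before that date.

Yes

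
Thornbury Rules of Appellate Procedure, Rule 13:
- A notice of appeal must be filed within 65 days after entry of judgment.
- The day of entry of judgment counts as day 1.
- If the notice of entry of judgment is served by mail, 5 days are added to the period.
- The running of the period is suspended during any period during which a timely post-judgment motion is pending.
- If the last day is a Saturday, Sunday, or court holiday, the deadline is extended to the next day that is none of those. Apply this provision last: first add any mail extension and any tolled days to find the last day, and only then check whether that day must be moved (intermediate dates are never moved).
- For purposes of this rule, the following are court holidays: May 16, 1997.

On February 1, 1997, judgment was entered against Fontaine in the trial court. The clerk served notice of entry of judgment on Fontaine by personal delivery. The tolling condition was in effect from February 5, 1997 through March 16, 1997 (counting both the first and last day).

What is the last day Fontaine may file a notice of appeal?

May 19, 1997

Counting February 1, 1997 as day 1, day 65 is April 6, 1997.
Service was not by mail, so no mail extension applies.
From February 5, 1997 through March 16, 1997 inclusive is 40 days; tolling adds 40 days: April 6, 1997 + 40 days = May 16, 1997.
May 16, 1997 is a listed holiday; May 17, 1997 is Saturday; May 18, 1997 is Sunday. The next qualifying day is May 19, 1997.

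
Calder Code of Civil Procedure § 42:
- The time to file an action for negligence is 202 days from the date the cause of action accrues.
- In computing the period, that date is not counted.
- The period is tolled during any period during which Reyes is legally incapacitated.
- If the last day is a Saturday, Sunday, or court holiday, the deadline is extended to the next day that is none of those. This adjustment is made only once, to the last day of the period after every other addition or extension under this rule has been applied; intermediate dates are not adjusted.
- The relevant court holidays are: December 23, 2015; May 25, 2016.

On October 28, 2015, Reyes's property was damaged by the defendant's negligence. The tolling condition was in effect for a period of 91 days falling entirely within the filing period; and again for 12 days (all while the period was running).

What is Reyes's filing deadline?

202 days after October 28, 2015 is May 17, 2016.
Tolling adds 91 days: May 17, 2016 + 91 days = August 16, 2016.
Tolling adds 12 days: August 16, 2016 + 12 days = August 28, 2016.
August 28, 2016 is Sunday. The next qualifying day is August 29, 2016.

August 29, 2016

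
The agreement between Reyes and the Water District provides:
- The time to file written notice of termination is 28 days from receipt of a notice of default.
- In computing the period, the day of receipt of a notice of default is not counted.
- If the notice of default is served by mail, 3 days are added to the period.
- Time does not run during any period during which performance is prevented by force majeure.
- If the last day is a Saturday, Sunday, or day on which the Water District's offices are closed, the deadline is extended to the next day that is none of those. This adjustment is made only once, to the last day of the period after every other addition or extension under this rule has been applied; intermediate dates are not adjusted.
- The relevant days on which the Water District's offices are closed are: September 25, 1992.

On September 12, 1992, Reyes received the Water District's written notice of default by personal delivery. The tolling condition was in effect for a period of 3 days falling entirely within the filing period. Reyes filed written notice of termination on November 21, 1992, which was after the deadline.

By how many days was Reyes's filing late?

39 days

28 days after September 12, 1992 is October 10, 1992.
Service was not by mail, so no mail extension applies.
Tolling adds 3 days: October 10, 1992 + 3 days = October 13, 1992.
October 13, 1992 is a Tuesday and not a day on which the Water District's offices are closed, so no extension applies.
The deadline is October 13, 1992; from October 13, 1992 to November 21, 1992 is 39 days.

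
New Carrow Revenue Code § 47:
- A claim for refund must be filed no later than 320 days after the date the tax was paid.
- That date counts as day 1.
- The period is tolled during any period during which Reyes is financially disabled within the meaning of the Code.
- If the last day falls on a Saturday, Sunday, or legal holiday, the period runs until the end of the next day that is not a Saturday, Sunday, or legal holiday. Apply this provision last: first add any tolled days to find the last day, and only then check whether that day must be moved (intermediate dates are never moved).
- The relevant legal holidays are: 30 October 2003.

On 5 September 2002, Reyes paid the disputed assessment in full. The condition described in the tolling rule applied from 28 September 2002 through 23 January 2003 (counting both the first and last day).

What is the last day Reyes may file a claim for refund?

Counting 5 September 2002 as day 1, day 320 is July 21, 2003.
From September 28, 2002 through January 23, 2003 inclusive is 118 days; tolling adds 118 days: July 21, 2003 + 118 days = November 16, 2003.
November 16, 2003 is Sunday. The next qualifying day is November 17, 2003.

November 17, 2003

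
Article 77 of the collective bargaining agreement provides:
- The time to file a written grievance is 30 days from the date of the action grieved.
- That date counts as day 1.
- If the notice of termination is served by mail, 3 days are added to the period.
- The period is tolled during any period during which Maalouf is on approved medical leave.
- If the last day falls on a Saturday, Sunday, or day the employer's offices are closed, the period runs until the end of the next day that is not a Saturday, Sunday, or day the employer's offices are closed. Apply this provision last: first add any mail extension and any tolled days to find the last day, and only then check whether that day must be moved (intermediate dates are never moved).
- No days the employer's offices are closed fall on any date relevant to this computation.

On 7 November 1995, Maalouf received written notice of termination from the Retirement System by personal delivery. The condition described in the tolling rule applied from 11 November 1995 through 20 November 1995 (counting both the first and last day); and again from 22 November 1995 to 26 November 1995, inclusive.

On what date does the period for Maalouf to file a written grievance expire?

December 21, 1995

Counting 7 November 1995 as day 1, day 30 is December 6, 1995.
Service was not by mail, so no mail extension applies.
From November 11, 1995 through November 20, 1995 inclusive is 10 days; tolling adds 10 days: December 6, 1995 + 10 days = December 16, 1995.
From November 22, 1995 through November 26, 1995 inclusive is 5 days; tolling adds 5 days: December 16, 1995 + 5 days = December 21, 1995.
December 21, 1995 is a Thursday and not a day the employer's offices are closed, so no extension applies.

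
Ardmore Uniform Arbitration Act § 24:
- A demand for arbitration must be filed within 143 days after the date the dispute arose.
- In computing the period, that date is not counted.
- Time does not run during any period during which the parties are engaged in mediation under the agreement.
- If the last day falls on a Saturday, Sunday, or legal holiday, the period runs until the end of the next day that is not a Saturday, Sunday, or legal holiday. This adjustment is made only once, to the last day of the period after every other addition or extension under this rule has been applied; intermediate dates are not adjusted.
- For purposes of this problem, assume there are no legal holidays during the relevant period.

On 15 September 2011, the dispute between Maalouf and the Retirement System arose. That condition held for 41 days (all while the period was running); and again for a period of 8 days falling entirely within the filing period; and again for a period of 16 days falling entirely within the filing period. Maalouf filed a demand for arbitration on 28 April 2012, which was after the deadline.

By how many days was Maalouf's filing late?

143 days after 15 September 2011 is February 5, 2012.
Tolling adds 41 days: February 5, 2012 + 41 days = March 17, 2012.
Tolling adds 8 days: March 17, 2012 + 8 days = March 25, 2012.
Tolling adds 16 days: March 25, 2012 + 16 days = April 10, 2012.
April 10, 2012 is a Tuesday and not a legal holiday, so no extension applies.
The deadline is April 10, 2012; from April 10, 2012 to April 28, 2012 is 18 days.

18 days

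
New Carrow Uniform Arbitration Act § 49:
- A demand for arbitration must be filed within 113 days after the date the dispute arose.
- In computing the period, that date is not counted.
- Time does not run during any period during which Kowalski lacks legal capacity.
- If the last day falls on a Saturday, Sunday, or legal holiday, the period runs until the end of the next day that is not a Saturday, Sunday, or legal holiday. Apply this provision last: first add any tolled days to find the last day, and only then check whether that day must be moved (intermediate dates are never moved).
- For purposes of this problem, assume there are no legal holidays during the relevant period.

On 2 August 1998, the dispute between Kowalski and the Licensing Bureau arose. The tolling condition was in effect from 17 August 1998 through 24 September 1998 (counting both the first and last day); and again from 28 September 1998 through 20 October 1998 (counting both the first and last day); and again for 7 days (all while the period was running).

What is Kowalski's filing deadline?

113 days after 2 August 1998 is November 23, 1998.
From August 17, 1998 through September 24, 1998 inclusive is 39 days; tolling adds 39 days: November 23, 1998 + 39 days = January 1, 1999.
From September 28, 1998 through October 20, 1998 inclusive is 23 days; tolling adds 23 days: January 1, 1999 + 23 days = January 24, 1999.
Tolling adds 7 days: January 24, 1999 + 7 days = January 31, 1999.
January 31, 1999 is Sunday. The next qualifying day is February 1, 1999.

February 1, 1999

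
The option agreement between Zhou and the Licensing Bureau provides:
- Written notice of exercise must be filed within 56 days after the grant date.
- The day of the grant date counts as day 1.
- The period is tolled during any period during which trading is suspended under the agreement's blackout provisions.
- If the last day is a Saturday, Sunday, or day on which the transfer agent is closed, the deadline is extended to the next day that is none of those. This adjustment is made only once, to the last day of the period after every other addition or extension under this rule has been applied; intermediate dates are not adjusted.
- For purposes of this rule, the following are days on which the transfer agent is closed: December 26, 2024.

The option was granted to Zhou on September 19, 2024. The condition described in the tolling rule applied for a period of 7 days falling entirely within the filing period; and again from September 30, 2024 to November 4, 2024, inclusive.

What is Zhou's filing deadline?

Counting September 19, 2024 as day 1, day 56 is November 13, 2024.
Tolling adds 7 days: November 13, 2024 + 7 days = November 20, 2024.
From September 30, 2024 through November 4, 2024 inclusive is 36 days; tolling adds 36 days: November 20, 2024 + 36 days = December 26, 2024.
December 26, 2024 is a listed holiday. The next qualifying day is December 27, 2024.

December 27, 2024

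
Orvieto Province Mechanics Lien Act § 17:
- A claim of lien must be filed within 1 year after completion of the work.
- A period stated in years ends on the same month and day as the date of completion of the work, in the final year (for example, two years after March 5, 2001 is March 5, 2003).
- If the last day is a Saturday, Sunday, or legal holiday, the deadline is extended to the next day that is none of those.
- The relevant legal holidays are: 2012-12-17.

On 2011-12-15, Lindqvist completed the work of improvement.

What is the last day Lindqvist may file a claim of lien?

December 18, 2012

1 year after 2011-12-15 is December 15, 2012.
December 15, 2012 is Saturday; December 16, 2012 is Sunday; December 17, 2012 is a listed holiday. The next qualifying day is December 18, 2012.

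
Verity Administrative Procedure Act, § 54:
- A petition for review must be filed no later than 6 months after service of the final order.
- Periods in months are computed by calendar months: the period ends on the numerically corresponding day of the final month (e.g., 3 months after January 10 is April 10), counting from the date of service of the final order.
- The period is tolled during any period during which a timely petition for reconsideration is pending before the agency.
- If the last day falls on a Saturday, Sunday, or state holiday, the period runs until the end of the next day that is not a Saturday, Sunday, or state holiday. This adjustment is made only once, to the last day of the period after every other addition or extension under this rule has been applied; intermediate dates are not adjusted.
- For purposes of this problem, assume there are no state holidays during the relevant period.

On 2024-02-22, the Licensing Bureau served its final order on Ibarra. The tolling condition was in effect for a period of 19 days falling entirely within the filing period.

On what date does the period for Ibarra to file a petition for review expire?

September 10, 2024

6 months after 2024-02-22 is August 22, 2024.
Tolling adds 19 days: August 22, 2024 + 19 days = September 10, 2024.
September 10, 2024 is a Tuesday and not a state holiday, so no extension applies.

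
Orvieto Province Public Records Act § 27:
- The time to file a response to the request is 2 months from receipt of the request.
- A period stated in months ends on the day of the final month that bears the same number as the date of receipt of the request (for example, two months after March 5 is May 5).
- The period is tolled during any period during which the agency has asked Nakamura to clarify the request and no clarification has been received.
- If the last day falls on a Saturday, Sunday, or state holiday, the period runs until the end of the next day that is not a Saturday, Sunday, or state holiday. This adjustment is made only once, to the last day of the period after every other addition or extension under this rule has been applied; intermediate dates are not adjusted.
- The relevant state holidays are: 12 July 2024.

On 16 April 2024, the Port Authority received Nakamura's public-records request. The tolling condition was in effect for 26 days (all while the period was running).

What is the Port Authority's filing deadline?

July 15, 2024

2 months after 16 April 2024 is June 16, 2024.
Tolling adds 26 days: June 16, 2024 + 26 days = July 12, 2024.
July 12, 2024 is a listed holiday; July 13, 2024 is Saturday; July 14, 2024 is Sunday. The next qualifying day is July 15, 2024.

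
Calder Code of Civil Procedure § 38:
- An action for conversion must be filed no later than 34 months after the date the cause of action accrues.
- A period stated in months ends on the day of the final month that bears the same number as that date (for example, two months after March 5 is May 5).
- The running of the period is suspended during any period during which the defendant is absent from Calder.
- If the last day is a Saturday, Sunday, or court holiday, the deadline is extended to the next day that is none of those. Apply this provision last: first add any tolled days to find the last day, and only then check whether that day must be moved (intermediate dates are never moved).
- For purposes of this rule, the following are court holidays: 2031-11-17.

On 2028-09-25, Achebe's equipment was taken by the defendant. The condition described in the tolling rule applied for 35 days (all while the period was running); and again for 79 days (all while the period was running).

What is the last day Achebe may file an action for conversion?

November 18, 2031

34 months after 2028-09-25 is July 25, 2031.
Tolling adds 35 days: July 25, 2031 + 35 days = August 29, 2031.
Tolling adds 79 days: August 29, 2031 + 79 days = November 16, 2031.
November 16, 2031 is Sunday; November 17, 2031 is a listed holiday. The next qualifying day is November 18, 2031.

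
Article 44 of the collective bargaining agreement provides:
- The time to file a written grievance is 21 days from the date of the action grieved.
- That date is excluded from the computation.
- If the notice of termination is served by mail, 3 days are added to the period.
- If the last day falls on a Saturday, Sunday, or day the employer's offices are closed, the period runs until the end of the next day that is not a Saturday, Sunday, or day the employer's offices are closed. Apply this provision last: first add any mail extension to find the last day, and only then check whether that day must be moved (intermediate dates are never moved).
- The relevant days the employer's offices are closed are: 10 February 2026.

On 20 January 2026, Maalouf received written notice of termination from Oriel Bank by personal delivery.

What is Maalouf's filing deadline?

21 days after 20 January 2026 is February 10, 2026.
Service was not by mail, so no mail extension applies.
February 10, 2026 is a listed holiday. The next qualifying day is February 11, 2026.

February 11, 2026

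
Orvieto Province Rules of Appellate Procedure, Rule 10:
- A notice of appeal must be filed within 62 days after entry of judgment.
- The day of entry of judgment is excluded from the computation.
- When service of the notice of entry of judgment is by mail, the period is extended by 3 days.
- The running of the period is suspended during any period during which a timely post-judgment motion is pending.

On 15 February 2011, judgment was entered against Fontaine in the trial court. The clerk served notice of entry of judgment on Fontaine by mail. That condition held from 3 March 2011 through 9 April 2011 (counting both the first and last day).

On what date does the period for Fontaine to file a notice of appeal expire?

62 days after 15 February 2011 is April 18, 2011.
Service was by mail, adding 3 days: April 18, 2011 + 3 days = April 21, 2011.
From March 3, 2011 through April 9, 2011 inclusive is 38 days; tolling adds 38 days: April 21, 2011 + 38 days = May 29, 2011.

May 29, 2011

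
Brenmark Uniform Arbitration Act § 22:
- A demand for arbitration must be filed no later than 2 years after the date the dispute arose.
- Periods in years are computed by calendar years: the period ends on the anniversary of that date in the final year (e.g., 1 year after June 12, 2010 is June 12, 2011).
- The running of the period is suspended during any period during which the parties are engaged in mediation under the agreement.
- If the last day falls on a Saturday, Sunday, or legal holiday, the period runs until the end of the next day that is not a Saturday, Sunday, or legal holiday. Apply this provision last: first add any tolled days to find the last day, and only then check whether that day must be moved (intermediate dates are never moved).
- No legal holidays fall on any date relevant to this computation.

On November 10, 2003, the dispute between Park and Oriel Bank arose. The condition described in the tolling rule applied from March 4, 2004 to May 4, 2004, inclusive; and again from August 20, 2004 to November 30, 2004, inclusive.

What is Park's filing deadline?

April 24, 2006

2 years after November 10, 2003 is November 10, 2005.
From March 4, 2004 through May 4, 2004 inclusive is 62 days; tolling adds 62 days: November 10, 2005 + 62 days = January 11, 2006.
From August 20, 2004 through November 30, 2004 inclusive is 103 days; tolling adds 103 days: January 11, 2006 + 103 days = April 24, 2006.
April 24, 2006 is a Monday and not a legal holiday, so no extension applies.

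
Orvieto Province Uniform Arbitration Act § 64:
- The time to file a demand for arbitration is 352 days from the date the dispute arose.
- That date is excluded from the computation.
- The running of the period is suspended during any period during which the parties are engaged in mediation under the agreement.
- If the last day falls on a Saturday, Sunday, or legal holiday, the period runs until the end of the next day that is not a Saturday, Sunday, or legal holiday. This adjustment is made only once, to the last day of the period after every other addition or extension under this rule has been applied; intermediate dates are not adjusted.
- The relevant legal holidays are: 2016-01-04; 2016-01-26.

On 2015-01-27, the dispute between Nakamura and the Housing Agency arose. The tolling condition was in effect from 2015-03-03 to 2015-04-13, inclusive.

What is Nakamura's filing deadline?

352 days after 2015-01-27 is January 14, 2016.
From March 3, 2015 through April 13, 2015 inclusive is 42 days; tolling adds 42 days: January 14, 2016 + 42 days = February 25, 2016.
February 25, 2016 is a Thursday and not a legal holiday, so no extension applies.

February 25, 2016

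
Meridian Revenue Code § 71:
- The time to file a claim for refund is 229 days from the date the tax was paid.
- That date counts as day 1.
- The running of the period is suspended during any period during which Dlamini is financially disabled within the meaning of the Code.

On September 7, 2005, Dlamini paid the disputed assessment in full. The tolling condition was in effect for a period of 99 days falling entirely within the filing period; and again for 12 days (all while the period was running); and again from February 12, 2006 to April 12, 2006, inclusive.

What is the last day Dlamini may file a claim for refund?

October 11, 2006

Counting September 7, 2005 as day 1, day 229 is April 23, 2006.
Tolling adds 99 days: April 23, 2006 + 99 days = July 31, 2006.
Tolling adds 12 days: July 31, 2006 + 12 days = August 12, 2006.
From February 12, 2006 through April 12, 2006 inclusive is 60 days; tolling adds 60 days: August 12, 2006 + 60 days = October 11, 2006.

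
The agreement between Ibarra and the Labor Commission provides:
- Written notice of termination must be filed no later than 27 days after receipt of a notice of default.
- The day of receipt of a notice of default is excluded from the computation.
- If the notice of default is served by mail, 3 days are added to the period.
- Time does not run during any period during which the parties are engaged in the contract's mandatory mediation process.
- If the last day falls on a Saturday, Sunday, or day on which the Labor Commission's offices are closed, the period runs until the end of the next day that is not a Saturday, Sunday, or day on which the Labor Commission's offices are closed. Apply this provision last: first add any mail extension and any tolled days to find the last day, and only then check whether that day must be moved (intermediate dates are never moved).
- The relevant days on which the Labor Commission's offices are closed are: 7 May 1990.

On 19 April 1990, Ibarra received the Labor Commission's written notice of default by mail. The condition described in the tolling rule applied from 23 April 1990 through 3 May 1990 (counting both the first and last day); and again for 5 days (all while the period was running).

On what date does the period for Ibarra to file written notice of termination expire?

27 days after 19 April 1990 is May 16, 1990.
Service was by mail, adding 3 days: May 16, 1990 + 3 days = May 19, 1990.
From April 23, 1990 through May 3, 1990 inclusive is 11 days; tolling adds 11 days: May 19, 1990 + 11 days = May 30, 1990.
Tolling adds 5 days: May 30, 1990 + 5 days = June 4, 1990.
June 4, 1990 is a Monday and not a day on which the Labor Commission's offices are closed, so no extension applies.

June 4, 1990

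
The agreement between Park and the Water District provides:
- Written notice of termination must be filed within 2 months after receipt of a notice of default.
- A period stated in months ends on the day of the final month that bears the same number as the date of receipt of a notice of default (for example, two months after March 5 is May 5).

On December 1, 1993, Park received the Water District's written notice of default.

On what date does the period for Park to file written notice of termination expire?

February 1, 1994

2 months after December 1, 1993 is February 1, 1994.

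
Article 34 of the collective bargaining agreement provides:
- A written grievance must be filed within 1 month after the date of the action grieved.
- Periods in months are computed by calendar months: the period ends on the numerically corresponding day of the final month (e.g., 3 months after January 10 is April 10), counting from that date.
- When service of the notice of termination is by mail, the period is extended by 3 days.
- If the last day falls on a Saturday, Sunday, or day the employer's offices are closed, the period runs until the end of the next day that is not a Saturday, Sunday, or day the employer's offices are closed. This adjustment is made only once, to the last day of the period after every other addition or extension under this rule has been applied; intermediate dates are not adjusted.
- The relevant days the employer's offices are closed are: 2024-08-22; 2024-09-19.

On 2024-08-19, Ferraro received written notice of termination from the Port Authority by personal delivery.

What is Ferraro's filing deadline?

September 20, 2024

1 month after 2024-08-19 is September 19, 2024.
Service was not by mail, so no mail extension applies.
September 19, 2024 is a listed holiday. The next qualifying day is September 20, 2024.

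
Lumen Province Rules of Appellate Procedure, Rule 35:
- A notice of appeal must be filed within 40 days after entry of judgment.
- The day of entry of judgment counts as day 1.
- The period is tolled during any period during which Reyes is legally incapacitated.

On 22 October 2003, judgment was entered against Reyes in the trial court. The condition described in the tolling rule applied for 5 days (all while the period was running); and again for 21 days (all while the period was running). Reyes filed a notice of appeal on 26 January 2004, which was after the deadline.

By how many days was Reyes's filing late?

Counting 22 October 2003 as day 1, day 40 is November 30, 2003.
Tolling adds 5 days: November 30, 2003 + 5 days = December 5, 2003.
Tolling adds 21 days: December 5, 2003 + 21 days = December 26, 2003.
The deadline is December 26, 2003; from December 26, 2003 to January 26, 2004 is 31 days.

31 days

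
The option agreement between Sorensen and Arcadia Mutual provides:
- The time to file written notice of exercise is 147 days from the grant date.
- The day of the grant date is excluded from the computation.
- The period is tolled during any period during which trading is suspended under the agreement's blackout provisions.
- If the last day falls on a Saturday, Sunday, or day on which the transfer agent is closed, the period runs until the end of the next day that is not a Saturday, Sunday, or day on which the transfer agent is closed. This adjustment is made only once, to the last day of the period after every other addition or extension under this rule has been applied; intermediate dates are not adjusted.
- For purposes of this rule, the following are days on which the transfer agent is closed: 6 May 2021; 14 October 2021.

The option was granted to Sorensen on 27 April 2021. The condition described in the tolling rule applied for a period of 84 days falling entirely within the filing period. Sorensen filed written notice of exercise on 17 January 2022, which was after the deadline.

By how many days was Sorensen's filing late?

34 days

147 days after 27 April 2021 is September 21, 2021.
Tolling adds 84 days: September 21, 2021 + 84 days = December 14, 2021.
December 14, 2021 is a Tuesday and not a day on which the transfer agent is closed, so no extension applies.
The deadline is December 14, 2021; from December 14, 2021 to January 17, 2022 is 34 days.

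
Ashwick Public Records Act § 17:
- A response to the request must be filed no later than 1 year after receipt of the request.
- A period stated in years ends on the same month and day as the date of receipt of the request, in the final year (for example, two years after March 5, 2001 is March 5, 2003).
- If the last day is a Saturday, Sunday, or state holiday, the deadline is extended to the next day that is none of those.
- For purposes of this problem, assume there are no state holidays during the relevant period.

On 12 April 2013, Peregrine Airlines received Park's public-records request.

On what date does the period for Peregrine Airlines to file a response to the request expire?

1 year after 12 April 2013 is April 12, 2014.
April 12, 2014 is Saturday; April 13, 2014 is Sunday. The next qualifying day is April 14, 2014.

April 14, 2014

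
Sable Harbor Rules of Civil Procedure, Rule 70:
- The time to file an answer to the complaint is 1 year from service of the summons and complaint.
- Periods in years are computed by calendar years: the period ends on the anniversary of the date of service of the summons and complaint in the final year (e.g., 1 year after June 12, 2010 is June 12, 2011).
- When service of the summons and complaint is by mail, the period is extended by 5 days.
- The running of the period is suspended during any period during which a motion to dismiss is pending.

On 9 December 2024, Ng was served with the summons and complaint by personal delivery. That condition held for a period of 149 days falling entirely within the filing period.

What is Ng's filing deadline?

1 year after 9 December 2024 is December 9, 2025.
Service was not by mail, so no mail extension applies.
Tolling adds 149 days: December 9, 2025 + 149 days = May 7, 2026.

May 7, 2026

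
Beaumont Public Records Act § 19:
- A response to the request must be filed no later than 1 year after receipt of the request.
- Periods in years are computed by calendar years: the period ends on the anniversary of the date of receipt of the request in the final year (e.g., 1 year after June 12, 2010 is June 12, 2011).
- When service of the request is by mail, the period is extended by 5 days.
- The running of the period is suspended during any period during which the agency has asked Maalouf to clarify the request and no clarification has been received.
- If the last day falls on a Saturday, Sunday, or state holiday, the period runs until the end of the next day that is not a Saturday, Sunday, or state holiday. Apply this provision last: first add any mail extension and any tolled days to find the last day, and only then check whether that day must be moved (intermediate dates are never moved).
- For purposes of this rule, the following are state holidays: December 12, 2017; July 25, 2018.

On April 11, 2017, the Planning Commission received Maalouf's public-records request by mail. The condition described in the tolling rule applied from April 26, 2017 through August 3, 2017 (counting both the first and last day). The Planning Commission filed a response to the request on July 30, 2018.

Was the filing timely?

1 year after April 11, 2017 is April 11, 2018.
Service was by mail, adding 5 days: April 11, 2018 + 5 days = April 16, 2018.
From April 26, 2017 through August 3, 2017 inclusive is 100 days; tolling adds 100 days: April 16, 2018 + 100 days = July 25, 2018.
July 25, 2018 is a listed holiday. The next qualifying day is July 26, 2018.
The deadline is July 26, 2018; the filing on July 30, 2018 is after that date.

No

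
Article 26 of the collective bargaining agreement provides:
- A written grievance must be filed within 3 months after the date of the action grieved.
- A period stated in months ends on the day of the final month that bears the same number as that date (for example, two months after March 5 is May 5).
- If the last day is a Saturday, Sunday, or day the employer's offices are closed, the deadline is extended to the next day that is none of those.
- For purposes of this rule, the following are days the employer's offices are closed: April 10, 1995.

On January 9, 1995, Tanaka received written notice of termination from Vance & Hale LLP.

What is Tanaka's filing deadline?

April 11, 1995

3 months after January 9, 1995 is April 9, 1995.
April 9, 1995 is Sunday; April 10, 1995 is a listed holiday. The next qualifying day is April 11, 1995.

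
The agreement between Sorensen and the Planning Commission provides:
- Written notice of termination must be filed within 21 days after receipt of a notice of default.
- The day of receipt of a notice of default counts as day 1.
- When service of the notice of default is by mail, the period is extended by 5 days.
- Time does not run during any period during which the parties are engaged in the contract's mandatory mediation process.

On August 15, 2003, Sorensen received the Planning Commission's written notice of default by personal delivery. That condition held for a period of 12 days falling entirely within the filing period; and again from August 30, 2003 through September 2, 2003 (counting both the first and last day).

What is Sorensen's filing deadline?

September 20, 2003

Counting August 15, 2003 as day 1, day 21 is September 4, 2003.
Service was not by mail, so no mail extension applies.
Tolling adds 12 days: September 4, 2003 + 12 days = September 16, 2003.
From August 30, 2003 through September 2, 2003 inclusive is 4 days; tolling adds 4 days: September 16, 2003 + 4 days = September 20, 2003.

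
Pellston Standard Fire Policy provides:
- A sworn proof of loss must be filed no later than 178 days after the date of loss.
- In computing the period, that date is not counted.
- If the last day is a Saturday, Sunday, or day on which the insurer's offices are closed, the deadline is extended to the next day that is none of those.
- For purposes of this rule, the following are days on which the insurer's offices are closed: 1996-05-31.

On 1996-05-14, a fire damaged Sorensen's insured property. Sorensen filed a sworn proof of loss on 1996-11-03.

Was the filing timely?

Yes

178 days after 1996-05-14 is November 8, 1996.
November 8, 1996 is a Friday and not a day on which the insurer's offices are closed, so no extension applies.
The deadline is November 8, 1996; the filing on November 3, 1996 is on or before that date.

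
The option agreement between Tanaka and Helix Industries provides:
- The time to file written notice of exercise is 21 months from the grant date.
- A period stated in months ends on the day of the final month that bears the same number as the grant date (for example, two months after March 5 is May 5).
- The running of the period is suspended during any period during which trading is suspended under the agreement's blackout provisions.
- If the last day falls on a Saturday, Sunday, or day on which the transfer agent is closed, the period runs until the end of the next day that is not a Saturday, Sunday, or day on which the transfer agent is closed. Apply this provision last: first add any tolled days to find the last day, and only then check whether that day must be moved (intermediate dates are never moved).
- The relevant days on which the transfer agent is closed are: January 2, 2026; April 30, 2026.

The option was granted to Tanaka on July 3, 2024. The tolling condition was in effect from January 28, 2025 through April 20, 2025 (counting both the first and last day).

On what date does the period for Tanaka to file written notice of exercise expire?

21 months after July 3, 2024 is April 3, 2026.
From January 28, 2025 through April 20, 2025 inclusive is 83 days; tolling adds 83 days: April 3, 2026 + 83 days = June 25, 2026.
June 25, 2026 is a Thursday and not a day on which the transfer agent is closed, so no extension applies.

June 25, 2026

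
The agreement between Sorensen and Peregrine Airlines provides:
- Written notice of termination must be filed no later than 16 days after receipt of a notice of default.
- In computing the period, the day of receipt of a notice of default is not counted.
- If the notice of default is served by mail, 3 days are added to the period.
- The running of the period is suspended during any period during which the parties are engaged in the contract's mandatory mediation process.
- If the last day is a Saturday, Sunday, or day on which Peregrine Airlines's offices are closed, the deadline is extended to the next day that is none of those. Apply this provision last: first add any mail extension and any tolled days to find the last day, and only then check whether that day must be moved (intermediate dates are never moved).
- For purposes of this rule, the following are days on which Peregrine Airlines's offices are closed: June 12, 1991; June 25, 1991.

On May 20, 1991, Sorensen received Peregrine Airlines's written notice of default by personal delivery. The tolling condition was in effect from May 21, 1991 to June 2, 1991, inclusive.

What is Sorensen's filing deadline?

June 18, 1991

16 days after May 20, 1991 is June 5, 1991.
Service was not by mail, so no mail extension applies.
From May 21, 1991 through June 2, 1991 inclusive is 13 days; tolling adds 13 days: June 5, 1991 + 13 days = June 18, 1991.
June 18, 1991 is a Tuesday and not a day on which Peregrine Airlines's offices are closed, so no extension applies.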